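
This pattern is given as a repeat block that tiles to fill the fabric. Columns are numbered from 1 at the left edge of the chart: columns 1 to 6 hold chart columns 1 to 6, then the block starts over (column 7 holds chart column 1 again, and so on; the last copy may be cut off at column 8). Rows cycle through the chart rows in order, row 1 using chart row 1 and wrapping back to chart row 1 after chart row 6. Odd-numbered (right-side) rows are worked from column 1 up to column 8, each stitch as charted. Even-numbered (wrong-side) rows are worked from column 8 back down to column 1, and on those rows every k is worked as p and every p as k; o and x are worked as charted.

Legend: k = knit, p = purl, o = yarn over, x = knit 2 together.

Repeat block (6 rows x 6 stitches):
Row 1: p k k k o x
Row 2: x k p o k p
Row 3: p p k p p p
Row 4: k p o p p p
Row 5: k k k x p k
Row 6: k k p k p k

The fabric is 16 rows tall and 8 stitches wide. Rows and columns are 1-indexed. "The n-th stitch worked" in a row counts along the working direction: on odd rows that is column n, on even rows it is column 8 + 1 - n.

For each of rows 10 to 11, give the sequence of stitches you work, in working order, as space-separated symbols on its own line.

Row 10: chart row 4, WS - tiled (columns 1-8): k p o p p p k p; work from column 8 back to 1 with k<->p swapped.
Row 11: chart row 5, RS - tile across columns 1-8 and work as-is.

Result:
k p k k k o k p
k k k x p k k k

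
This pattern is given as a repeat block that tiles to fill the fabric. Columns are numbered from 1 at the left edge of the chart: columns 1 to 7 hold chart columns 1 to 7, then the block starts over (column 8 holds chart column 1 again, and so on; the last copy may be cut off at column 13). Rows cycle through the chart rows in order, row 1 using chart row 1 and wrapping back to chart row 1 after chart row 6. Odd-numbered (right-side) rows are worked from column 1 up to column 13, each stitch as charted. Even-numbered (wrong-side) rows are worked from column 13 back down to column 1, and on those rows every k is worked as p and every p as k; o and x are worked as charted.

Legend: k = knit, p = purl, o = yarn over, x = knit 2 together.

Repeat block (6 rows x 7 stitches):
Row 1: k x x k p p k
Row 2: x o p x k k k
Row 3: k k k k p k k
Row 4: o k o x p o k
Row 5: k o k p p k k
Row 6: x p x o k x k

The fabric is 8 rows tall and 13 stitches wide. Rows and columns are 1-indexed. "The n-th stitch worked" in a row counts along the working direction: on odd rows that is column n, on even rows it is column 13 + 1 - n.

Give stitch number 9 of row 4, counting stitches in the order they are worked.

Stitch:
k

Derivation:
Row 4: (4-1) mod 6 = 3, so use chart row 4. Even row -> WS.
Chart row 4 tiled across columns 1-13: o k o x p o k o k o x p o
Wrong side: read the tiled row from column 13 down to 1 and exchange k with p (leave o, x).
Row 4 as worked: o k x o p o p o k x o p o
Counting 9 along the worked row gives k.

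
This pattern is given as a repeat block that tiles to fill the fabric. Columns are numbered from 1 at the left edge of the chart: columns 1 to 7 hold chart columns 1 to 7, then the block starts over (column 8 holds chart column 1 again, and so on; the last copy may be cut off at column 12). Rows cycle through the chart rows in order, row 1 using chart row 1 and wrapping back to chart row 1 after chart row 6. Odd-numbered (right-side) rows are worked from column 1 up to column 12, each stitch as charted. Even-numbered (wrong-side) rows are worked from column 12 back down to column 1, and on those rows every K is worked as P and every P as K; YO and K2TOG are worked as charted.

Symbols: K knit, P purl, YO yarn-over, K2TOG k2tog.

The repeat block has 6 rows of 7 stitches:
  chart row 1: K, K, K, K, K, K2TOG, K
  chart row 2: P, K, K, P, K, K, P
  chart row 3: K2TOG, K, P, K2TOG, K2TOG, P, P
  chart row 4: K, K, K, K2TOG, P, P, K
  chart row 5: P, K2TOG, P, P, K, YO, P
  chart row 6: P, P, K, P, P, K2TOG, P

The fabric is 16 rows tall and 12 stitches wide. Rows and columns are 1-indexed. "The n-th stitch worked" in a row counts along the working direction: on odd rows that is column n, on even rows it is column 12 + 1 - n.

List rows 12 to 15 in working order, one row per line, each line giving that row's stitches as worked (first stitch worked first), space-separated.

Row 12: chart row 6, WS - tiled (columns 1-12): P P K P P K2TOG P P P K P P; work from column 12 back to 1 with K<->P swapped.
Row 13: chart row 1, RS - tile across columns 1-12 and work as-is.
Row 14: chart row 2, WS - tiled (columns 1-12): P K K P K K P P K K P K; work from column 12 back to 1 with K<->P swapped.
Row 15: chart row 3, RS - tile across columns 1-12 and work as-is.

Rows as worked:
K K P K K K K2TOG K K P K K
K K K K K K2TOG K K K K K K
P K P P K K P P K P P K
K2TOG K P K2TOG K2TOG P P K2TOG K P K2TOG K2TOG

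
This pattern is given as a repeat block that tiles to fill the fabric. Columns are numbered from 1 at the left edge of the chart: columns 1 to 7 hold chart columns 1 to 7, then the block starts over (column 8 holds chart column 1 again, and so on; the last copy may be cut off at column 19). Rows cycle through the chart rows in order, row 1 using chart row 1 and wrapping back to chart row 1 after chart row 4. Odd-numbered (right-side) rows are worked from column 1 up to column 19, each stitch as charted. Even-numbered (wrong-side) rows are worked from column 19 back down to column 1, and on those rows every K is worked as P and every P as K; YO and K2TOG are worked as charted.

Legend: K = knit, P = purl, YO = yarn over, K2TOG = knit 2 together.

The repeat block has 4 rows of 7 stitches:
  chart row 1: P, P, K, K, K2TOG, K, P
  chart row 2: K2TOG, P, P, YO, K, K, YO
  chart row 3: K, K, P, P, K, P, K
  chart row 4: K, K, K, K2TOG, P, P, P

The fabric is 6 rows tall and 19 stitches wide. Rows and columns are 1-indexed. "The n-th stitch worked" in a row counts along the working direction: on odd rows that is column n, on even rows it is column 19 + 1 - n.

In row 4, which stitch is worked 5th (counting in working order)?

Stitch:
P

Derivation:
Row 4: (4-1) mod 4 = 3, so use chart row 4. Even row -> WS.
Chart row 4 tiled across columns 1-19: K K K K2TOG P P P K K K K2TOG P P P K K K K2TOG P
Wrong side: read the tiled row from column 19 down to 1 and exchange K with P (leave YO, K2TOG).
Row 4 as worked: K K2TOG P P P K K K K2TOG P P P K K K K2TOG P P P
Stitch 5 in working order -> P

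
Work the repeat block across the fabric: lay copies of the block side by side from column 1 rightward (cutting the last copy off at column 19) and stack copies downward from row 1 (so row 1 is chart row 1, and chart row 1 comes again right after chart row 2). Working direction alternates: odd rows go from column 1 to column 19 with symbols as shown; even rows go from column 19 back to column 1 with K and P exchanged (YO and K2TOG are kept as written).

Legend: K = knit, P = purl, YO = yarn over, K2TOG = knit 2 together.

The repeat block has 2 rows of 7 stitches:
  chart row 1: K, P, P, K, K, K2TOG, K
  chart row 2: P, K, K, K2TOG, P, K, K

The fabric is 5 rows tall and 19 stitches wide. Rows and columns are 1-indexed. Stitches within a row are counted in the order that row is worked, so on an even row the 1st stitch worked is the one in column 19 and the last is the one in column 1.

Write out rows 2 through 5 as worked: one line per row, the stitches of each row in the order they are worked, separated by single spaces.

Row 2: chart row 2, WS - tiled (columns 1-19): P K K K2TOG P K K P K K K2TOG P K K P K K K2TOG P; work from column 19 back to 1 with K<->P swapped.
Row 3: chart row 1, RS - tile across columns 1-19 and work as-is.
Row 4: chart row 2, WS - tiled (columns 1-19): P K K K2TOG P K K P K K K2TOG P K K P K K K2TOG P; work from column 19 back to 1 with K<->P swapped.
Row 5: chart row 1, RS - tile across columns 1-19 and work as-is.

== ROWS AS WORKED ==
K K2TOG P P K P P K K2TOG P P K P P K K2TOG P P K
K P P K K K2TOG K K P P K K K2TOG K K P P K K
K K2TOG P P K P P K K2TOG P P K P P K K2TOG P P K
K P P K K K2TOG K K P P K K K2TOG K K P P K K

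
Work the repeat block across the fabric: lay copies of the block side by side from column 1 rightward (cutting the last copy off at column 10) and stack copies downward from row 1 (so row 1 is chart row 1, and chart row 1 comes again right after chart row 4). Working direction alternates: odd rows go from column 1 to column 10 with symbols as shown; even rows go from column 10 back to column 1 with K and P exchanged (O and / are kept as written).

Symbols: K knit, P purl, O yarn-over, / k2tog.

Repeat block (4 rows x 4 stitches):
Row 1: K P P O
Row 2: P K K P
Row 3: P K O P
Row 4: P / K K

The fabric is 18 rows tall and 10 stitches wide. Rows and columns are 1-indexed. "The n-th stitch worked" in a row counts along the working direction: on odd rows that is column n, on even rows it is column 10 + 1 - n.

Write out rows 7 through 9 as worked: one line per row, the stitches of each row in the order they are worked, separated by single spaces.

Result:
P K O P P K O P P K
/ K P P / K P P / K
K P P O K P P O K P

Derivation:
Row 7: chart row 3, RS - tile across columns 1-10 and work as-is.
Row 8: chart row 4, WS - tiled (columns 1-10): P / K K P / K K P /; work from column 10 back to 1 with K<->P swapped.
Row 9: chart row 1, RS - tile across columns 1-10 and work as-is.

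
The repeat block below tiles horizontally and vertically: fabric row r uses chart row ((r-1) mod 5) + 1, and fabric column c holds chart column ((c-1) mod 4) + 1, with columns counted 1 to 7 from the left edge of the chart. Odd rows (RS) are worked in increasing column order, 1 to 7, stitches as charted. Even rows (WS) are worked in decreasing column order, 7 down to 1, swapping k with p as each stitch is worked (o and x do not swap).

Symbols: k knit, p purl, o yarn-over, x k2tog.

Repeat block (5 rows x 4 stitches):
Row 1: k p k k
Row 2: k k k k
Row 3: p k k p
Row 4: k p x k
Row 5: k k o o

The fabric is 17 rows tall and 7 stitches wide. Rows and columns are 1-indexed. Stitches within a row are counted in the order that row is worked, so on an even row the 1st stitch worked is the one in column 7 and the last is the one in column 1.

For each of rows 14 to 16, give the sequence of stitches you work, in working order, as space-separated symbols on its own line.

Row 14: chart row 4, WS - tiled (columns 1-7): k p x k k p x; work from column 7 back to 1 with k<->p swapped.
Row 15: chart row 5, RS - tile across columns 1-7 and work as-is.
Row 16: chart row 1, WS - tiled (columns 1-7): k p k k k p k; work from column 7 back to 1 with k<->p swapped.

Rows as worked:
x k p p x k p
k k o o k k o
p k p p p k p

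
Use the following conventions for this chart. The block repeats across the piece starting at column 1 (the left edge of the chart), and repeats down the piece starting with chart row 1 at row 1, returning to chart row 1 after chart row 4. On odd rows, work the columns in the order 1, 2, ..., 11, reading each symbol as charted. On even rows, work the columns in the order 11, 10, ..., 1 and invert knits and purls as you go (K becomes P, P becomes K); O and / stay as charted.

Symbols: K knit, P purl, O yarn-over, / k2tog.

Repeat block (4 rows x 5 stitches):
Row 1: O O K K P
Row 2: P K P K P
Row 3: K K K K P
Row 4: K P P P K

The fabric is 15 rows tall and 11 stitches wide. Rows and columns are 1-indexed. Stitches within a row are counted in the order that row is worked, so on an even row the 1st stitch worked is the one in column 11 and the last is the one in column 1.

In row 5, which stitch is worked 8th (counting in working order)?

Row 5 uses chart row ((5-1) mod 4)+1 = 1. Row 5 is odd, so RS.
Chart row 1 tiled across columns 1-11: O O K K P O O K K P O
RS: work column 1 to column 11, symbols as charted — the tiled row is the row as worked.
Stitch 8 in working order -> K

Result:
K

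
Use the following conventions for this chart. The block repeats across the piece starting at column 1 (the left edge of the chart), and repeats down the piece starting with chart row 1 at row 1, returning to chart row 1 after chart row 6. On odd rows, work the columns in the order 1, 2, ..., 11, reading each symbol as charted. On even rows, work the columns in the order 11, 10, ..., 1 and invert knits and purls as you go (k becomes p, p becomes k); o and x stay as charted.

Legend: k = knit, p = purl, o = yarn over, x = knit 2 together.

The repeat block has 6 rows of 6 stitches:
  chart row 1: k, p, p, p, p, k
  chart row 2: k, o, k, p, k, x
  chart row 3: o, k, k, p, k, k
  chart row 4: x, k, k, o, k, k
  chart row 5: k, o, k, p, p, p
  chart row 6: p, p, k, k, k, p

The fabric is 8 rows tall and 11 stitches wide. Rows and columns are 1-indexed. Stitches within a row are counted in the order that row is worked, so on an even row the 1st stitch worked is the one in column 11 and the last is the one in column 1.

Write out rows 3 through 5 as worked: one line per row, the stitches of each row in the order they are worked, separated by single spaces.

Rows as worked:
o k k p k k o k k p k
p o p p x p p o p p x
k o k p p p k o k p p

Derivation:
Row 3: chart row 3, RS - tile across columns 1-11 and work as-is.
Row 4: chart row 4, WS - tiled (columns 1-11): x k k o k k x k k o k; work from column 11 back to 1 with k<->p swapped.
Row 5: chart row 5, RS - tile across columns 1-11 and work as-is.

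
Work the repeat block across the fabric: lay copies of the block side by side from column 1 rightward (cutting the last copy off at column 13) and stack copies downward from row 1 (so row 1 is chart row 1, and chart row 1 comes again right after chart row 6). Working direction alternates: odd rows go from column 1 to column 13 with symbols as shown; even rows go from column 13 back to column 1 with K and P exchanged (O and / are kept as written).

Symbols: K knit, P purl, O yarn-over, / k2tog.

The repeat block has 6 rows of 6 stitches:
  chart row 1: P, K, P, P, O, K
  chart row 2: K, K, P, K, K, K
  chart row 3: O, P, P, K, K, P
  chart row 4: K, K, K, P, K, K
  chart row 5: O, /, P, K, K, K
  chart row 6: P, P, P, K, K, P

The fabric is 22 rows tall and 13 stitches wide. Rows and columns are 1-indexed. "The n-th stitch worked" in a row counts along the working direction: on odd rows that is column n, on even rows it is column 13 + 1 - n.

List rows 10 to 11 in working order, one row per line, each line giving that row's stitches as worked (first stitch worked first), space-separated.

Row 10: chart row 4, WS - tiled (columns 1-13): K K K P K K K K K P K K K; work from column 13 back to 1 with K<->P swapped.
Row 11: chart row 5, RS - tile across columns 1-13 and work as-is.

== ROWS AS WORKED ==
P P P K P P P P P K P P P
O / P K K K O / P K K K O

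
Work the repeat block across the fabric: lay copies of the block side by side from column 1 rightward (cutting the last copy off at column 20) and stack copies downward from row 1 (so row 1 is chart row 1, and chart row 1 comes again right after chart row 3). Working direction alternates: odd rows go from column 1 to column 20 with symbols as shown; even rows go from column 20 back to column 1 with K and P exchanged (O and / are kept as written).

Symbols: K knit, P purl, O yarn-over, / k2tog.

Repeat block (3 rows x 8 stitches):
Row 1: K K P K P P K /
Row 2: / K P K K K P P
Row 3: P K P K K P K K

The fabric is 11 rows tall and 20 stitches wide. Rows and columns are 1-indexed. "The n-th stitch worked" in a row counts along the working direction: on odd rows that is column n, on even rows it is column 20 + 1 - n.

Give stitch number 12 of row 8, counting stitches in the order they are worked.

For row 8: chart row = ((8-1) mod 3) + 1 = 2; this is a WS (even) row.
Chart row 2 tiled across columns 1-20: / K P K K K P P / K P K K K P P / K P K
WS: work from column 20 back to column 1 (reverse the tiled row), swapping K<->P (O and / unchanged).
Row 8 as worked: P K P / K K P P P K P / K K P P P K P /
Counting 12 along the worked row gives /.

Stitch:
/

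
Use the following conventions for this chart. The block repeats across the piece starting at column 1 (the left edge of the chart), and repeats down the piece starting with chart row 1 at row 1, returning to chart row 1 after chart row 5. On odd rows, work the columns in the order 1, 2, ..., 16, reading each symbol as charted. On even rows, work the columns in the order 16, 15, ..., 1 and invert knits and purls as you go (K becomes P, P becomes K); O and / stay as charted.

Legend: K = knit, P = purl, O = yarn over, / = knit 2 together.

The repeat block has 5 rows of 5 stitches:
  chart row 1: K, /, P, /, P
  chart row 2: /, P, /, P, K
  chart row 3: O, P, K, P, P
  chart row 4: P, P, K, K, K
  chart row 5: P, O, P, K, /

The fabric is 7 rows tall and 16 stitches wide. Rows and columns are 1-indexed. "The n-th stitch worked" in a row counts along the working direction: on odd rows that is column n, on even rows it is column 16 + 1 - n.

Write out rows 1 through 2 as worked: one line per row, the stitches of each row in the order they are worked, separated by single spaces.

Row 1: chart row 1, RS - tile across columns 1-16 and work as-is.
Row 2: chart row 2, WS - tiled (columns 1-16): / P / P K / P / P K / P / P K /; work from column 16 back to 1 with K<->P swapped.

Result:
K / P / P K / P / P K / P / P K
/ P K / K / P K / K / P K / K /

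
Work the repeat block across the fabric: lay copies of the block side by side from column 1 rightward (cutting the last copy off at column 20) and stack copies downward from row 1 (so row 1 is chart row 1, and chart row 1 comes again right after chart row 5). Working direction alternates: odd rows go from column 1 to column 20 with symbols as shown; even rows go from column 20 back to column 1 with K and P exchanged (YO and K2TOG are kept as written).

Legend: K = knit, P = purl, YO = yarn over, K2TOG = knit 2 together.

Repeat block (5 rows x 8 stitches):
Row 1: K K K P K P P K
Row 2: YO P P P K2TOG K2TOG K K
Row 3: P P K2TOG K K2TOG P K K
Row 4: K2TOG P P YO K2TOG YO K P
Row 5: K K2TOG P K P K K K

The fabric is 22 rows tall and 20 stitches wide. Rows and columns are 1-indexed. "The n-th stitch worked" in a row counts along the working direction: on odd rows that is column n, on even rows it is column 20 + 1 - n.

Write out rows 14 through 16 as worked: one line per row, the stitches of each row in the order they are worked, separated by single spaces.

== ROWS AS WORKED ==
YO K K K2TOG K P YO K2TOG YO K K K2TOG K P YO K2TOG YO K K K2TOG
K K2TOG P K P K K K K K2TOG P K P K K K K K2TOG P K
K P P P P K K P K P P P P K K P K P P P

Derivation:
Row 14: chart row 4, WS - tiled (columns 1-20): K2TOG P P YO K2TOG YO K P K2TOG P P YO K2TOG YO K P K2TOG P P YO; work from column 20 back to 1 with K<->P swapped.
Row 15: chart row 5, RS - tile across columns 1-20 and work as-is.
Row 16: chart row 1, WS - tiled (columns 1-20): K K K P K P P K K K K P K P P K K K K P; work from column 20 back to 1 with K<->P swapped.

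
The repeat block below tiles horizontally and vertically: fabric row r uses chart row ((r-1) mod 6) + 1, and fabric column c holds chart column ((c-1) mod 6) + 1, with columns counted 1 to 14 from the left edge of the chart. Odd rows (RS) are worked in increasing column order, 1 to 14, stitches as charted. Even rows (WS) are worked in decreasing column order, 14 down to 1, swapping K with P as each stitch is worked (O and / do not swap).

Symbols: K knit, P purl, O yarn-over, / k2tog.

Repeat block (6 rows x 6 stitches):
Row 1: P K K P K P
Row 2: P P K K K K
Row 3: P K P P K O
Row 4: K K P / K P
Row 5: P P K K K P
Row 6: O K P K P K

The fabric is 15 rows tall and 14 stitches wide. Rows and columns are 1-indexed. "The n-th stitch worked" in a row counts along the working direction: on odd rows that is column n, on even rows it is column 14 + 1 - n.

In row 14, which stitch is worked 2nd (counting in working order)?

Row 14 uses chart row ((14-1) mod 6)+1 = 2. Row 14 is even, so WS.
Chart row 2 tiled across columns 1-14: P P K K K K P P K K K K P P
Wrong side: read the tiled row from column 14 down to 1 and exchange K with P (leave O, /).
Row 14 as worked: K K P P P P K K P P P P K K
Stitch 2 in working order -> K

Result:
K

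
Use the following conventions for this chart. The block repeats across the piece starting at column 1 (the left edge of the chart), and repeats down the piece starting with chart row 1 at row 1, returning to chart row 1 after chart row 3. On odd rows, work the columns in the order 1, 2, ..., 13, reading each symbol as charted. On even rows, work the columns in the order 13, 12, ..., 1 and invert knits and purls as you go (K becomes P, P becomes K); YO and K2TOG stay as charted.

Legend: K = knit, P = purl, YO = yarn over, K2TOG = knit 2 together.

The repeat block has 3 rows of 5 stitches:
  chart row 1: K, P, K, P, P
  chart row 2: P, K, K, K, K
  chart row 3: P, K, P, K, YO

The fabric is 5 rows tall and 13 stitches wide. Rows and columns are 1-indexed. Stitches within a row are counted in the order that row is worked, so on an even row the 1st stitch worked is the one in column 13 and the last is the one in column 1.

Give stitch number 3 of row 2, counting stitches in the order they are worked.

Row 2 uses chart row ((2-1) mod 3)+1 = 2. Row 2 is even, so WS.
Chart row 2 tiled across columns 1-13: P K K K K P K K K K P K K
WS row: flip the tiled sequence (start at column 13) and apply K<->P; YO and K2TOG stay.
Row 2 as worked: P P K P P P P K P P P P K
Counting 3 along the worked row gives K.

Result:
K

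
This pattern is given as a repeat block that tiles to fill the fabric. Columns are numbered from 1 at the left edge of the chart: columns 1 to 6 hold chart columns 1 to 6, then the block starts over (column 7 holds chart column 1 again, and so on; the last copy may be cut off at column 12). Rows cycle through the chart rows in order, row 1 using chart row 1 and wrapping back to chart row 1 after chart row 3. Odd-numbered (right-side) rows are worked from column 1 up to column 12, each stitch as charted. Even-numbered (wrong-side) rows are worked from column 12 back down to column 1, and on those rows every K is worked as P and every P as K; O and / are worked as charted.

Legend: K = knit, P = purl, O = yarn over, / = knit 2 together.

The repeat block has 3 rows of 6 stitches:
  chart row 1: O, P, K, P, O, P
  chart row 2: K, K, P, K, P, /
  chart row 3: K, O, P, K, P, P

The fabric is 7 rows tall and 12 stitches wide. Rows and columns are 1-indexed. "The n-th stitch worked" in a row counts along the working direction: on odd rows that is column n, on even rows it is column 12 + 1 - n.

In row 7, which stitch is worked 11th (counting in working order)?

Row 7: (7-1) mod 3 = 0, so use chart row 1. Odd row -> RS.
Chart row 1 tiled across columns 1-12: O P K P O P O P K P O P
RS row: no reversal, no swap; stitch n worked = column n.
Stitch 11 in working order -> O

== STITCH ==
O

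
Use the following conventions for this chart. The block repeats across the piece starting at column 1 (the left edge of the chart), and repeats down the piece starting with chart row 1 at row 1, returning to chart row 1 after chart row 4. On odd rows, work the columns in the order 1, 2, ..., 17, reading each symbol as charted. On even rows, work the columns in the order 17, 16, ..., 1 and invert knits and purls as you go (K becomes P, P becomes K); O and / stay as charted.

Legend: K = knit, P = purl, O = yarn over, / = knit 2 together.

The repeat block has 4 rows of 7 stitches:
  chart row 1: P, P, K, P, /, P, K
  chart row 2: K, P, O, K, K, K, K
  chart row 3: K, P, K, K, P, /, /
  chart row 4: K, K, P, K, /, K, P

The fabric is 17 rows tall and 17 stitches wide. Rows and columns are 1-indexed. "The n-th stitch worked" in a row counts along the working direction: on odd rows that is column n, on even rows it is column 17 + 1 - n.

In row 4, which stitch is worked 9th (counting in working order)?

For row 4: chart row = ((4-1) mod 4) + 1 = 4; this is a WS (even) row.
Chart row 4 tiled across columns 1-17: K K P K / K P K K P K / K P K K P
WS row: flip the tiled sequence (start at column 17) and apply K<->P; O and / stay.
Row 4 as worked: K P P K P / P K P P K P / P K P P
Counting 9 along the worked row gives P.

== STITCH ==
P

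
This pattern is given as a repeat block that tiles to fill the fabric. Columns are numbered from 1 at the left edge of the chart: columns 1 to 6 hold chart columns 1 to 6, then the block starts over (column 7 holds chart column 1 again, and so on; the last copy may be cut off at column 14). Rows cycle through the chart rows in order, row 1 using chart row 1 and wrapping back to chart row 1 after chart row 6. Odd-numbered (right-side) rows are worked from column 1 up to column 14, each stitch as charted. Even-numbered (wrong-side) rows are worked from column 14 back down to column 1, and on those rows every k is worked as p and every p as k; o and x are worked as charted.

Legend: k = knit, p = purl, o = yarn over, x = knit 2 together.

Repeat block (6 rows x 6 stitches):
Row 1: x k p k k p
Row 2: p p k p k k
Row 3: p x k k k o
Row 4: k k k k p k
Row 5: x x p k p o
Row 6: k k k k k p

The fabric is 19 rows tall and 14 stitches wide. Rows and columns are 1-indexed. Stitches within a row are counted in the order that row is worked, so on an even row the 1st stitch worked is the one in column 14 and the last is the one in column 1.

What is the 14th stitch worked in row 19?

Result:
k

Derivation:
Row 19: (19-1) mod 6 = 0, so use chart row 1. Odd row -> RS.
Chart row 1 tiled across columns 1-14: x k p k k p x k p k k p x k
RS: work column 1 to column 14, symbols as charted — the tiled row is the row as worked.
The 14th stitch worked is k.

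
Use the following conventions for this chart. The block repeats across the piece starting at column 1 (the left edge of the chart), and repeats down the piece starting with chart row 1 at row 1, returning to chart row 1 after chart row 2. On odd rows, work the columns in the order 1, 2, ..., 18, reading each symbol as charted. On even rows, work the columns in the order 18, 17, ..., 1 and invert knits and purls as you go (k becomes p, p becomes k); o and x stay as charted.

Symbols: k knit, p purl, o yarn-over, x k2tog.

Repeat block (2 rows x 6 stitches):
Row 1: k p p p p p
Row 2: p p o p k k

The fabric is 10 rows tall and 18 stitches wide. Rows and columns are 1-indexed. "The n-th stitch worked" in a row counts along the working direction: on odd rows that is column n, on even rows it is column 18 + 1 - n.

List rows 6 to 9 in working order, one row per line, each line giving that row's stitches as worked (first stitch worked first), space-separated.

Row 6: chart row 2, WS - tiled (columns 1-18): p p o p k k p p o p k k p p o p k k; work from column 18 back to 1 with k<->p swapped.
Row 7: chart row 1, RS - tile across columns 1-18 and work as-is.
Row 8: chart row 2, WS - tiled (columns 1-18): p p o p k k p p o p k k p p o p k k; work from column 18 back to 1 with k<->p swapped.
Row 9: chart row 1, RS - tile across columns 1-18 and work as-is.

Result:
p p k o k k p p k o k k p p k o k k
k p p p p p k p p p p p k p p p p p
p p k o k k p p k o k k p p k o k k
k p p p p p k p p p p p k p p p p p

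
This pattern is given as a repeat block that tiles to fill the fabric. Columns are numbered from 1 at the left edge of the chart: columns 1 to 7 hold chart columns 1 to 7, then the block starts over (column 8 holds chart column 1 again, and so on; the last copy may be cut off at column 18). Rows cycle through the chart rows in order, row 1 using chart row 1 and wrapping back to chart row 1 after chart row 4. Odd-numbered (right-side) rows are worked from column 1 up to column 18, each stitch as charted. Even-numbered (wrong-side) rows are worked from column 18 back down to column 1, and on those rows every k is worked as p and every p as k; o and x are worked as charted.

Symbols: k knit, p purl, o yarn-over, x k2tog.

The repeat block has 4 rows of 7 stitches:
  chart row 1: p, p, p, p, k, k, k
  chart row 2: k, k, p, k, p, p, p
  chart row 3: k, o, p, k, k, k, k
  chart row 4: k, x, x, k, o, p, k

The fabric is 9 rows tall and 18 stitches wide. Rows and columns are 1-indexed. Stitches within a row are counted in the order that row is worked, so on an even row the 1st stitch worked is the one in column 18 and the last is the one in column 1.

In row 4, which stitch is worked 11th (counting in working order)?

Row 4: (4-1) mod 4 = 3, so use chart row 4. Even row -> WS.
Chart row 4 tiled across columns 1-18: k x x k o p k k x x k o p k k x x k
WS row: flip the tiled sequence (start at column 18) and apply k<->p; o and x stay.
Row 4 as worked: p x x p p k o p x x p p k o p x x p
The 11th stitch worked is p.

Result:
p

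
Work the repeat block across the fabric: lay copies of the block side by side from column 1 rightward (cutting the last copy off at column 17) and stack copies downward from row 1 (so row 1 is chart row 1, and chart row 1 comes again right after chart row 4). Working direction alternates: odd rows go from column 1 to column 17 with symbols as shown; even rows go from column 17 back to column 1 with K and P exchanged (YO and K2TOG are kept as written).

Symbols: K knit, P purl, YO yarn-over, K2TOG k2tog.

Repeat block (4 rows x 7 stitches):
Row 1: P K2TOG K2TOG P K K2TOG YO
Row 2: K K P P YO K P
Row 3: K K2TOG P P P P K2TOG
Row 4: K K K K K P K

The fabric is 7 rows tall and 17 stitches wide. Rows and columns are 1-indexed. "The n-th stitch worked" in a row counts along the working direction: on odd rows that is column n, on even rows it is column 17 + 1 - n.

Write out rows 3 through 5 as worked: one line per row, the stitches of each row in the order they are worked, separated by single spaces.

Row 3: chart row 3, RS - tile across columns 1-17 and work as-is.
Row 4: chart row 4, WS - tiled (columns 1-17): K K K K K P K K K K K K P K K K K; work from column 17 back to 1 with K<->P swapped.
Row 5: chart row 1, RS - tile across columns 1-17 and work as-is.

== ROWS AS WORKED ==
K K2TOG P P P P K2TOG K K2TOG P P P P K2TOG K K2TOG P
P P P P K P P P P P P K P P P P P
P K2TOG K2TOG P K K2TOG YO P K2TOG K2TOG P K K2TOG YO P K2TOG K2TOG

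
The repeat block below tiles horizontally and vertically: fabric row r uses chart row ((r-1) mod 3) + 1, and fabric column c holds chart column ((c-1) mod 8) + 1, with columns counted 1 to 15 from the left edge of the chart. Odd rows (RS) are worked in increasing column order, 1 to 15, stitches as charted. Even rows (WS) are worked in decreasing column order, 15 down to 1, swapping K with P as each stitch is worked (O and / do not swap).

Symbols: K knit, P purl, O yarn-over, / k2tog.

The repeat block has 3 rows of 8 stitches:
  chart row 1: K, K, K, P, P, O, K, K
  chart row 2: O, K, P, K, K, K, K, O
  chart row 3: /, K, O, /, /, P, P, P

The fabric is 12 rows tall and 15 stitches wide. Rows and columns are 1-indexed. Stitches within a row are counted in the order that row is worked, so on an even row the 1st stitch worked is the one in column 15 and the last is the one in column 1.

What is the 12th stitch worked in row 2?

Row 2 uses chart row ((2-1) mod 3)+1 = 2. Row 2 is even, so WS.
Chart row 2 tiled across columns 1-15: O K P K K K K O O K P K K K K
WS: work from column 15 back to column 1 (reverse the tiled row), swapping K<->P (O and / unchanged).
Row 2 as worked: P P P P K P O O P P P P K P O
Counting 12 along the worked row gives P.

Result:
P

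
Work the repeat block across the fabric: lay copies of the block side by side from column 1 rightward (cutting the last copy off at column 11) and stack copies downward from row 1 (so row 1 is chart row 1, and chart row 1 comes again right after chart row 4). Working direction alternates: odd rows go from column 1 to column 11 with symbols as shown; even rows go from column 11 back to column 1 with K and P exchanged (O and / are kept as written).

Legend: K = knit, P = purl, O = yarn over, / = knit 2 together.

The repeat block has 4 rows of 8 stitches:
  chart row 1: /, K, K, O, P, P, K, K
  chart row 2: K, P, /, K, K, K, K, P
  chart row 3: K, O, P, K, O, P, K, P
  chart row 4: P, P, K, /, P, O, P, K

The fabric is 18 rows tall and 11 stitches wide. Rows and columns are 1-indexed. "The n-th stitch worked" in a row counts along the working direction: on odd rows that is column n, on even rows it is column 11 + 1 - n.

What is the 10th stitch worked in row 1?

== STITCH ==
K

Derivation:
Row 1: (1-1) mod 4 = 0, so use chart row 1. Odd row -> RS.
Chart row 1 tiled across columns 1-11: / K K O P P K K / K K
Right side: take the tiled row as-is (worked left to right from column 1).
The 10th stitch worked is K.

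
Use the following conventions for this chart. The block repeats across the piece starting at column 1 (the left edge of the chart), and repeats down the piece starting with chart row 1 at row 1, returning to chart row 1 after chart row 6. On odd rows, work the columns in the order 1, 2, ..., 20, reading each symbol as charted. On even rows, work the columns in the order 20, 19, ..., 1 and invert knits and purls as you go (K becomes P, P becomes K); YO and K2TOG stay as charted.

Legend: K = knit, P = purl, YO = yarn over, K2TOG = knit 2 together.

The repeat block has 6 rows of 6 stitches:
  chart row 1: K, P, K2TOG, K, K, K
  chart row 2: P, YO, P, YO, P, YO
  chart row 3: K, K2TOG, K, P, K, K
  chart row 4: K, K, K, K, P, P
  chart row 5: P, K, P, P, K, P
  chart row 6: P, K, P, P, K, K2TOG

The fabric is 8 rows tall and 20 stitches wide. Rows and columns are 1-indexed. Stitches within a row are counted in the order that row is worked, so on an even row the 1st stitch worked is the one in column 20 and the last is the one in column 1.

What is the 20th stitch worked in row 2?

Row 2 uses chart row ((2-1) mod 6)+1 = 2. Row 2 is even, so WS.
Chart row 2 tiled across columns 1-20: P YO P YO P YO P YO P YO P YO P YO P YO P YO P YO
Wrong side: read the tiled row from column 20 down to 1 and exchange K with P (leave YO, K2TOG).
Row 2 as worked: YO K YO K YO K YO K YO K YO K YO K YO K YO K YO K
Stitch 20 in working order -> K

Result:
K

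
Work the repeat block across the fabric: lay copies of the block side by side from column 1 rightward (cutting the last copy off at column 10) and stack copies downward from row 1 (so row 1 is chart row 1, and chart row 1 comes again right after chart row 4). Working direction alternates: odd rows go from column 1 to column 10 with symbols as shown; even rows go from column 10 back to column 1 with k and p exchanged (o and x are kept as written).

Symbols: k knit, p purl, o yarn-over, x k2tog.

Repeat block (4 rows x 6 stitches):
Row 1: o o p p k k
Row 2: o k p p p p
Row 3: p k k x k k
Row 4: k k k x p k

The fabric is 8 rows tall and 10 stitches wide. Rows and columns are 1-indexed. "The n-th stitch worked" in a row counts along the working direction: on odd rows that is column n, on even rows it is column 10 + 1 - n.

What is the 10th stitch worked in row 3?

Stitch:
x

Derivation:
Row 3 uses chart row ((3-1) mod 4)+1 = 3. Row 3 is odd, so RS.
Chart row 3 tiled across columns 1-10: p k k x k k p k k x
RS row: no reversal, no swap; stitch n worked = column n.
Stitch 10 in working order -> x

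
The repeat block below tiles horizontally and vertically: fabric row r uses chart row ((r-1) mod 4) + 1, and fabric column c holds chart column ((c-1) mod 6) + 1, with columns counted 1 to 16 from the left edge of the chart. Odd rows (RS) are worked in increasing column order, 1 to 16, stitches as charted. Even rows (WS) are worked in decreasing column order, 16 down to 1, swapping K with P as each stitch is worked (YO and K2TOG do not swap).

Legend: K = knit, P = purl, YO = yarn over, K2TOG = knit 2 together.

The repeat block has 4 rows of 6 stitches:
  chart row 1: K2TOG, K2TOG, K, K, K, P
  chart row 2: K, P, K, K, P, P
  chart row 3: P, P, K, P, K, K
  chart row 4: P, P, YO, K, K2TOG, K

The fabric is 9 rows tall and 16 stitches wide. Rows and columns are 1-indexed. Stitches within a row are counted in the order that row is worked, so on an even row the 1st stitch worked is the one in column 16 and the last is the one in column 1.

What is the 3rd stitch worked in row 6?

Result:
K

Derivation:
Row 6 uses chart row ((6-1) mod 4)+1 = 2. Row 6 is even, so WS.
Chart row 2 tiled across columns 1-16: K P K K P P K P K K P P K P K K
WS: work from column 16 back to column 1 (reverse the tiled row), swapping K<->P (YO and K2TOG unchanged).
Row 6 as worked: P P K P K K P P K P K K P P K P
Stitch 3 in working order -> K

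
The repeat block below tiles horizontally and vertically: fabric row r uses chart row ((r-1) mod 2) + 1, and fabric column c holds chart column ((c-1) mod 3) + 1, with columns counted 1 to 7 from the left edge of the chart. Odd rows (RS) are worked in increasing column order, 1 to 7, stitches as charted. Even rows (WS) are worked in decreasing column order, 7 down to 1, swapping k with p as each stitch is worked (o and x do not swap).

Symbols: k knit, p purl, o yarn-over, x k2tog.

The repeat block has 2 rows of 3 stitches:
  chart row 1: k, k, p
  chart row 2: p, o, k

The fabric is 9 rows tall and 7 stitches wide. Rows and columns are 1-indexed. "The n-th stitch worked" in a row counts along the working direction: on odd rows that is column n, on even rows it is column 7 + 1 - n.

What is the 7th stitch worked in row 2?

Stitch:
k

Derivation:
For row 2: chart row = ((2-1) mod 2) + 1 = 2; this is a WS (even) row.
Chart row 2 tiled across columns 1-7: p o k p o k p
Wrong side: read the tiled row from column 7 down to 1 and exchange k with p (leave o, x).
Row 2 as worked: k p o k p o k
Counting 7 along the worked row gives k.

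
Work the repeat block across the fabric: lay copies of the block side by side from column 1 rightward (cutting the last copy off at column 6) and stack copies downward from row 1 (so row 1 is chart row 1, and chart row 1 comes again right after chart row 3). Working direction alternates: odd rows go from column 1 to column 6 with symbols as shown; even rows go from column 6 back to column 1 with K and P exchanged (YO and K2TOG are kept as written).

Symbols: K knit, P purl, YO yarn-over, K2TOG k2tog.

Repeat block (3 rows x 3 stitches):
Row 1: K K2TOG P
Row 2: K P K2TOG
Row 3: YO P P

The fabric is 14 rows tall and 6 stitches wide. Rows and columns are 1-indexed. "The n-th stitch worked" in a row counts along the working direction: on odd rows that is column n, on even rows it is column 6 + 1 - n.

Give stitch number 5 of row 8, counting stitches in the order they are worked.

For row 8: chart row = ((8-1) mod 3) + 1 = 2; this is a WS (even) row.
Chart row 2 tiled across columns 1-6: K P K2TOG K P K2TOG
WS row: flip the tiled sequence (start at column 6) and apply K<->P; YO and K2TOG stay.
Row 8 as worked: K2TOG K P K2TOG K P
The 5th stitch worked is K.

Stitch:
K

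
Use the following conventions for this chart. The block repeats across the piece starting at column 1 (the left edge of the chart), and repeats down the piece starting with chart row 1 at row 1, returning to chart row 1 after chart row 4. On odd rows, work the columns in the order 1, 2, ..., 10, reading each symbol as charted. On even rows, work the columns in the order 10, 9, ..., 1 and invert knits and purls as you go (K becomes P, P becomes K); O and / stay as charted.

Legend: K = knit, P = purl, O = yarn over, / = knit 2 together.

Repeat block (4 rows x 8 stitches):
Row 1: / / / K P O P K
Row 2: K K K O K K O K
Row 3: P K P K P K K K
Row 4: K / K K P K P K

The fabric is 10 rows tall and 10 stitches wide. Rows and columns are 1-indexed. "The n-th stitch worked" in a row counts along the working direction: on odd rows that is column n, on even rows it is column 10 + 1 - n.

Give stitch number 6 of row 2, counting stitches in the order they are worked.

Row 2: (2-1) mod 4 = 1, so use chart row 2. Even row -> WS.
Chart row 2 tiled across columns 1-10: K K K O K K O K K K
WS row: flip the tiled sequence (start at column 10) and apply K<->P; O and / stay.
Row 2 as worked: P P P O P P O P P P
Stitch 6 in working order -> P

Result:
P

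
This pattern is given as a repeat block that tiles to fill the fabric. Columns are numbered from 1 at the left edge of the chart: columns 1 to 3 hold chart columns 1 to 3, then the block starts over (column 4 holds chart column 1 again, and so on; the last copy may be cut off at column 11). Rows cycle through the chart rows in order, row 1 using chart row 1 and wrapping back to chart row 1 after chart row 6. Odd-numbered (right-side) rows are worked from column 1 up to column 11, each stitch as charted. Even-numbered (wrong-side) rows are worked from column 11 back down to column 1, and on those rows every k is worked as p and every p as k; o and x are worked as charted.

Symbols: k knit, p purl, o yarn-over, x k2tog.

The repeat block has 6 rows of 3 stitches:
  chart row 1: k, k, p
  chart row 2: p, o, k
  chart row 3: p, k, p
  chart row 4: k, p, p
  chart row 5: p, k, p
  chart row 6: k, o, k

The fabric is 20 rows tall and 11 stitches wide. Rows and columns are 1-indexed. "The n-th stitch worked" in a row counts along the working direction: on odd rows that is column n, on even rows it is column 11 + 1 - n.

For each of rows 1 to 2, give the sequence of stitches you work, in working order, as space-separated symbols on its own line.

Result:
k k p k k p k k p k k
o k p o k p o k p o k

Derivation:
Row 1: chart row 1, RS - tile across columns 1-11 and work as-is.
Row 2: chart row 2, WS - tiled (columns 1-11): p o k p o k p o k p o; work from column 11 back to 1 with k<->p swapped.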